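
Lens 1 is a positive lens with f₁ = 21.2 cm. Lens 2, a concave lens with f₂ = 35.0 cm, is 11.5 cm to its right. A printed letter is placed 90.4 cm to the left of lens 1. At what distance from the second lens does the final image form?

30.1 cm

Lens 1: 1/d_i1 = 1/f₁ − 1/d_o1 = 1/(21.2) − 1/(90.4) = 0.03611, so d_i1 = 27.69 cm.
The intermediate image is 27.69 cm to the right of lens 1, which lies 16.19 cm to the right of lens 2 — a virtual object — so d_o2 = −16.19 cm.
Lens 2 is diverging, so f₂ = −35.0 cm.
Lens 2: 1/d_i2 = 1/f₂ − 1/d_o2 = 1/(-35.0) − 1/(-16.19) = 0.03320, so d_i2 = 30.1 cm.
The final image is real, 30.1 cm to the right of lens 2 (overall magnification ≈ -0.57).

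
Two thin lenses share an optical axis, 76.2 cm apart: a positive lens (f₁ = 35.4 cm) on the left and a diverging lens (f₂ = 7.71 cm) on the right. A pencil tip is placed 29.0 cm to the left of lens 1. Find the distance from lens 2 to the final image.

7.47 cm

Lens 1: 1/d_i1 = 1/f₁ − 1/d_o1 = 1/(35.4) − 1/(29.0) = -0.006234, so d_i1 = -160.4 cm.
The intermediate image is 160.4 cm to the left of lens 1 (virtual), which is 76.2 − (-160.4) = 236.6 cm to the left of lens 2, so d_o2 = +236.6 cm.
Lens 2 is diverging, so f₂ = −7.71 cm.
Lens 2: 1/d_i2 = 1/f₂ − 1/d_o2 = 1/(-7.71) − 1/(236.6) = -0.1339, so d_i2 = -7.47 cm.
The final image is virtual, 7.47 cm to the left of lens 2 (overall magnification ≈ 0.17).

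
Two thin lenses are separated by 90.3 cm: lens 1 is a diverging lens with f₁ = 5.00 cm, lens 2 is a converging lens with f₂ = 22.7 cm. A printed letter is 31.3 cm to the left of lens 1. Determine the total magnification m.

f₁ = −5.00 cm (diverging).
Lens 1: 1/d_i1 = 1/(-5.00) − 1/(31.3) = -0.2319, so d_i1 = -4.311 cm; m₁ = −d_i1/d_o1 = +0.1377.
d_o2 = 90.3 − (-4.311) = 94.61 cm.
Lens 2: 1/d_i2 = 1/(22.7) − 1/(94.61) = 0.03348, so d_i2 = 29.87 cm; m₂ = −d_i2/d_o2 = -0.3157.
m = m₁·m₂ = (+0.1377)(-0.3157) = -0.0435.

m = -0.0435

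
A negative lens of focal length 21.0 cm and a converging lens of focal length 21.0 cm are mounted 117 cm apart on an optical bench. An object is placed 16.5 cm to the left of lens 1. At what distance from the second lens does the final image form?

25.2 cm

Lens 1 is diverging, so f₁ = −21.0 cm.
Lens 1: 1/d_i1 = 1/f₁ − 1/d_o1 = 1/(-21.0) − 1/(16.5) = -0.1082, so d_i1 = -9.240 cm.
The intermediate image is 9.240 cm to the left of lens 1 (virtual), which is 117 − (-9.240) = 126.2 cm to the left of lens 2, so d_o2 = +126.2 cm.
Lens 2: 1/d_i2 = 1/f₂ − 1/d_o2 = 1/(21.0) − 1/(126.2) = 0.03970, so d_i2 = 25.2 cm.
The final image is real, 25.2 cm to the right of lens 2 (overall magnification ≈ -0.11).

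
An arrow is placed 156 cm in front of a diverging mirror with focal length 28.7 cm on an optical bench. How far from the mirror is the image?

24.2 cm

For a diverging mirror, f = -28.7 cm.
Mirror equation: 1/d_i = 1/f − 1/d_o = 1/(-28.70) − 1/(156) = -0.03484 − 0.006410 = -0.04125, so d_i = -24.2 cm.
The image is virtual, upright and reduced, behind the mirror.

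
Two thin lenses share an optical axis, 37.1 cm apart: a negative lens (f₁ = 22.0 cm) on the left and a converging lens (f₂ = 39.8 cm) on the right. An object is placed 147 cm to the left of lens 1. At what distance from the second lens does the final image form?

136 cm

Lens 1 is diverging, so f₁ = −22.0 cm.
Lens 1: 1/d_i1 = 1/f₁ − 1/d_o1 = 1/(-22.0) − 1/(147) = -0.05226, so d_i1 = -19.14 cm.
The intermediate image is 19.14 cm to the left of lens 1 (virtual), which is 37.1 − (-19.14) = 56.24 cm to the left of lens 2, so d_o2 = +56.24 cm.
Lens 2: 1/d_i2 = 1/f₂ − 1/d_o2 = 1/(39.8) − 1/(56.24) = 0.007345, so d_i2 = 136 cm.
The final image is real, 136 cm to the right of lens 2 (overall magnification ≈ -0.32).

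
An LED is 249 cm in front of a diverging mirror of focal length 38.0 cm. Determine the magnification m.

m = +0.132

For a diverging mirror, f = -38.0 cm.
1/d_i = 1/f − 1/d_o = 1/(-38.00) − 1/(249) = -0.03033, so d_i = -32.97 cm.
m = −d_i/d_o = −(-32.97)/(249) = +0.132.
The image is virtual, upright and reduced, behind the mirror.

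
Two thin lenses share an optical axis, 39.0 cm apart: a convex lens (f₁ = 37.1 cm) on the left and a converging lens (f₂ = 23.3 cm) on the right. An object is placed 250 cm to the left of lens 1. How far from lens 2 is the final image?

Lens 1: 1/d_i1 = 1/f₁ − 1/d_o1 = 1/(37.1) − 1/(250) = 0.02295, so d_i1 = 43.57 cm.
The intermediate image is 43.57 cm to the right of lens 1, which lies 4.570 cm to the right of lens 2 — a virtual object — so d_o2 = −4.570 cm.
Lens 2: 1/d_i2 = 1/f₂ − 1/d_o2 = 1/(23.3) − 1/(-4.570) = 0.2617, so d_i2 = 3.82 cm.
The final image is real, 3.82 cm to the right of lens 2 (overall magnification ≈ -0.15).

3.82 cm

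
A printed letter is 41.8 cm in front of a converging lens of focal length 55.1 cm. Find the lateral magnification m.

1/d_i = 1/f − 1/d_o = 1/(55.10) − 1/(41.8) = -0.005775, so d_i = -173.2 cm.
m = −d_i/d_o = −(-173.2)/(41.8) = +4.14.
The image is virtual, upright and enlarged, on the same side as the object.

m = +4.14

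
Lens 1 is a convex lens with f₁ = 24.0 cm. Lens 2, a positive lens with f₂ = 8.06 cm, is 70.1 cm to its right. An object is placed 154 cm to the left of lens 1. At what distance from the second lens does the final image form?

9.99 cm

Lens 1: 1/d_i1 = 1/f₁ − 1/d_o1 = 1/(24.0) − 1/(154) = 0.03517, so d_i1 = 28.43 cm.
The intermediate image is 28.43 cm to the right of lens 1, which is 70.1 − (28.43) = 41.67 cm to the left of lens 2, so d_o2 = +41.67 cm.
Lens 2: 1/d_i2 = 1/f₂ − 1/d_o2 = 1/(8.06) − 1/(41.67) = 0.1001, so d_i2 = 9.99 cm.
The final image is real, 9.99 cm to the right of lens 2 (overall magnification ≈ 0.044).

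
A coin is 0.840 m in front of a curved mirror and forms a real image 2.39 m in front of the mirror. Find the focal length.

Real image ⇒ d_i = +2.39 m.
1/f = 1/d_o + 1/d_i = 1/(0.840) + 1/(2.39) = 1.609, so f = 0.622 m.
Since f is positive, the curved mirror is concave.

f = 0.622 m (concave)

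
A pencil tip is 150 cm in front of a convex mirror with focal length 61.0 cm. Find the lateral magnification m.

m = +0.289

For a convex mirror, f = -61.0 cm.
1/d_i = 1/f − 1/d_o = 1/(-61.00) − 1/(150) = -0.02306, so d_i = -43.36 cm.
m = −d_i/d_o = −(-43.36)/(150) = +0.289.
The image is virtual, upright and reduced, behind the mirror.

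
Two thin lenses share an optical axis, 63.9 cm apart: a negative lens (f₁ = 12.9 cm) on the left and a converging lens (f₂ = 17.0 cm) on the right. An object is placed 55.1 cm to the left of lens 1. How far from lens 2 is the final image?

Lens 1 is diverging, so f₁ = −12.9 cm.
Lens 1: 1/d_i1 = 1/f₁ − 1/d_o1 = 1/(-12.9) − 1/(55.1) = -0.09567, so d_i1 = -10.45 cm.
The intermediate image is 10.45 cm to the left of lens 1 (virtual), which is 63.9 − (-10.45) = 74.35 cm to the left of lens 2, so d_o2 = +74.35 cm.
Lens 2: 1/d_i2 = 1/f₂ − 1/d_o2 = 1/(17.0) − 1/(74.35) = 0.04537, so d_i2 = 22.0 cm.
The final image is real, 22.0 cm to the right of lens 2 (overall magnification ≈ -0.056).

22.0 cm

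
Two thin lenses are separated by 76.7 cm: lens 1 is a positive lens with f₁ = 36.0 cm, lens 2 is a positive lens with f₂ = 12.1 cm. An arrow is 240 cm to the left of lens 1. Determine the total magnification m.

m = +0.0960

Lens 1: 1/d_i1 = 1/(36.0) − 1/(240) = 0.02361, so d_i1 = 42.35 cm; m₁ = −d_i1/d_o1 = -0.1765.
d_o2 = 76.7 − (42.35) = 34.35 cm.
Lens 2: 1/d_i2 = 1/(12.1) − 1/(34.35) = 0.05353, so d_i2 = 18.68 cm; m₂ = −d_i2/d_o2 = -0.5438.
m = m₁·m₂ = (-0.1765)(-0.5438) = +0.0960.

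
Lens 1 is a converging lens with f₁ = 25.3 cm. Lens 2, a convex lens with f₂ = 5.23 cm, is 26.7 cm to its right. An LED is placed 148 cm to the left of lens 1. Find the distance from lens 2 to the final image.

Lens 1: 1/d_i1 = 1/f₁ − 1/d_o1 = 1/(25.3) − 1/(148) = 0.03277, so d_i1 = 30.52 cm.
The intermediate image is 30.52 cm to the right of lens 1, which lies 3.820 cm to the right of lens 2 — a virtual object — so d_o2 = −3.820 cm.
Lens 2: 1/d_i2 = 1/f₂ − 1/d_o2 = 1/(5.23) − 1/(-3.820) = 0.4530, so d_i2 = 2.21 cm.
The final image is real, 2.21 cm to the right of lens 2 (overall magnification ≈ -0.12).

2.21 cm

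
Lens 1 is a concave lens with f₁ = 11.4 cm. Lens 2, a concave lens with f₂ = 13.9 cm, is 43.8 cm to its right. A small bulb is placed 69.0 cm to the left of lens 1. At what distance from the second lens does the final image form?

11.0 cm

Lens 1 is diverging, so f₁ = −11.4 cm.
Lens 1: 1/d_i1 = 1/f₁ − 1/d_o1 = 1/(-11.4) − 1/(69.0) = -0.1022, so d_i1 = -9.784 cm.
The intermediate image is 9.784 cm to the left of lens 1 (virtual), which is 43.8 − (-9.784) = 53.58 cm to the left of lens 2, so d_o2 = +53.58 cm.
Lens 2 is diverging, so f₂ = −13.9 cm.
Lens 2: 1/d_i2 = 1/f₂ − 1/d_o2 = 1/(-13.9) − 1/(53.58) = -0.09061, so d_i2 = -11.0 cm.
The final image is virtual, 11.0 cm to the left of lens 2 (overall magnification ≈ 0.029).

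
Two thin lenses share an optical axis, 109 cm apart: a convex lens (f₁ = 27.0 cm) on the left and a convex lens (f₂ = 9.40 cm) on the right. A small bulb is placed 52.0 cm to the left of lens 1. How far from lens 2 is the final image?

Lens 1: 1/d_i1 = 1/f₁ − 1/d_o1 = 1/(27.0) − 1/(52.0) = 0.01781, so d_i1 = 56.16 cm.
The intermediate image is 56.16 cm to the right of lens 1, which is 109 − (56.16) = 52.84 cm to the left of lens 2, so d_o2 = +52.84 cm.
Lens 2: 1/d_i2 = 1/f₂ − 1/d_o2 = 1/(9.40) − 1/(52.84) = 0.08746, so d_i2 = 11.4 cm.
The final image is real, 11.4 cm to the right of lens 2 (overall magnification ≈ 0.23).

11.4 cm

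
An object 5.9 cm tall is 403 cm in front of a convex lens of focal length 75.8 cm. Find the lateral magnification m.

1/d_i = 1/f − 1/d_o = 1/(75.80) − 1/(403) = 0.01071, so d_i = 93.36 cm.
m = −d_i/d_o = −(93.36)/(403) = -0.232.
The image is real, inverted and reduced, on the far side of the lens.

m = -0.232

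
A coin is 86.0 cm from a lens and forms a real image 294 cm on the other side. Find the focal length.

f = 66.5 cm (converging)

Real image ⇒ d_i = +294 cm.
1/f = 1/d_o + 1/d_i = 1/(86.0) + 1/(294) = 0.01503, so f = 66.5 cm.
Since f is positive, the lens is converging.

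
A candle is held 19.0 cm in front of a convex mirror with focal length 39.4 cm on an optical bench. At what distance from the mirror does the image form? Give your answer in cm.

12.8 cm

For a convex mirror, f = -39.4 cm.
Mirror equation: 1/v = 1/f − 1/u = 1/(-39.40) − 1/(19.0) = -0.02538 − 0.05263 = -0.07801, so v = -12.8 cm.
The image is virtual, upright and reduced, behind the mirror.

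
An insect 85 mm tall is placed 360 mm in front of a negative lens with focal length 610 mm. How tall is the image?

For a negative lens, f = -610 mm.
1/d_i = 1/f − 1/d_o = 1/(-610.0) − 1/(360) = -0.004417, so d_i = -226.4 mm.
m = −d_i/d_o = +0.6289.
|h_i| = |m|·h_o = 0.6289 × 85 = 53.5 mm. The image is virtual, upright and reduced, on the same side as the object.

53.5 mm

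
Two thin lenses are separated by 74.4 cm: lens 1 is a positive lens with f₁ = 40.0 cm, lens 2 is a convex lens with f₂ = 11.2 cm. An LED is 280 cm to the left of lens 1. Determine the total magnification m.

m = +0.113

Lens 1: 1/d_i1 = 1/(40.0) − 1/(280) = 0.02143, so d_i1 = 46.67 cm; m₁ = −d_i1/d_o1 = -0.1667.
d_o2 = 74.4 − (46.67) = 27.73 cm.
Lens 2: 1/d_i2 = 1/(11.2) − 1/(27.73) = 0.05322, so d_i2 = 18.79 cm; m₂ = −d_i2/d_o2 = -0.6776.
m = m₁·m₂ = (-0.1667)(-0.6776) = +0.113.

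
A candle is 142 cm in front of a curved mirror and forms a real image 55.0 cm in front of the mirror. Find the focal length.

Real image ⇒ d_i = +55.0 cm.
1/f = 1/d_o + 1/d_i = 1/(142) + 1/(55.0) = 0.02522, so f = 39.6 cm.
Since f is positive, the curved mirror is concave.

f = 39.6 cm (concave)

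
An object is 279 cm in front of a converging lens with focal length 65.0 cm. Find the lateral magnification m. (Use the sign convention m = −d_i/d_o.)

m = -0.304

1/d_i = 1/f − 1/d_o = 1/(65.00) − 1/(279) = 0.01180, so d_i = 84.74 cm.
m = −d_i/d_o = −(84.74)/(279) = -0.304.
The image is real, inverted and reduced, on the far side of the lens.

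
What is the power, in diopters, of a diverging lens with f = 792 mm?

P = -1.26 D

For a diverging lens, f = −792 mm.
f = -79.2 cm = -0.792 m.
P = 1/f = 1/(-0.792 m) = -1.26 D.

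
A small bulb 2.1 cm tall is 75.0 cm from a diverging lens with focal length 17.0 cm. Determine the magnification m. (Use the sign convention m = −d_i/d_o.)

For a diverging lens, f = -17.0 cm.
1/d_i = 1/f − 1/d_o = 1/(-17.00) − 1/(75.0) = -0.07216, so d_i = -13.86 cm.
m = −d_i/d_o = −(-13.86)/(75.0) = +0.185.
The image is virtual, upright and reduced, on the same side as the object.

m = +0.185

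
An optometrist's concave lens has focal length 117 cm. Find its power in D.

P = -0.855 D

For a concave lens, f = −117 cm.
f = -117 cm = -1.17 m.
P = 1/f = 1/(-1.17 m) = -0.855 D.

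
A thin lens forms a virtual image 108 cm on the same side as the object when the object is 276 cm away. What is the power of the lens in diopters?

P = -0.564 D

Virtual image ⇒ d_i = −108 cm.
1/f = 1/d_o + 1/d_i = 1/(276) + 1/(-108) = -0.005636 cm⁻¹.
f = -177.4 cm = -1.774 m, so P = 1/f = -0.564 D.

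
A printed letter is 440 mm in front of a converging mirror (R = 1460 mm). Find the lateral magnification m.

f = R/2 = 1460/2 = 730.0 mm.
1/d_i = 1/f − 1/d_o = 1/(730.0) − 1/(440) = -0.0009029, so d_i = -1108 mm.
m = −d_i/d_o = −(-1108)/(440) = +2.52.
The image is virtual, upright and enlarged, behind the mirror.

m = +2.52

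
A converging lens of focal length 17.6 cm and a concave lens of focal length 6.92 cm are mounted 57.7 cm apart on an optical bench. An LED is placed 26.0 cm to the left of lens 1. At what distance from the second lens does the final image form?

Lens 1: 1/d_i1 = 1/f₁ − 1/d_o1 = 1/(17.6) − 1/(26.0) = 0.01836, so d_i1 = 54.48 cm.
The intermediate image is 54.48 cm to the right of lens 1, which is 57.7 − (54.48) = 3.220 cm to the left of lens 2, so d_o2 = +3.220 cm.
Lens 2 is diverging, so f₂ = −6.92 cm.
Lens 2: 1/d_i2 = 1/f₂ − 1/d_o2 = 1/(-6.92) − 1/(3.220) = -0.4551, so d_i2 = -2.20 cm.
The final image is virtual, 2.20 cm to the left of lens 2 (overall magnification ≈ -1.4).

2.20 cm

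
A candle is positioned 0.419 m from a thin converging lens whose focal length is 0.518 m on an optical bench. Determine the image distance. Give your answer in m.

2.19 m

Thin-lens equation: 1/q = 1/f − 1/p = 1/(0.5180) − 1/(0.419) = 1.931 − 2.387 = -0.4561, so q = -2.19 m.
The image is virtual, upright and enlarged, on the same side as the object.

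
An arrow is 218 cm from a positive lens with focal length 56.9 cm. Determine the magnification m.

m = -0.353

1/d_i = 1/f − 1/d_o = 1/(56.90) − 1/(218) = 0.01299, so d_i = 77.00 cm.
m = −d_i/d_o = −(77.00)/(218) = -0.353.
The image is real, inverted and reduced, on the far side of the lens.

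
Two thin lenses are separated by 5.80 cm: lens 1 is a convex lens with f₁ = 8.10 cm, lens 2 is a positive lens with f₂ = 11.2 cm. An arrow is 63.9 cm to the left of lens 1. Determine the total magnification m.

Lens 1: 1/d_i1 = 1/(8.10) − 1/(63.9) = 0.1078, so d_i1 = 9.276 cm; m₁ = −d_i1/d_o1 = -0.1452.
d_o2 = 5.80 − (9.276) = -3.476 cm (virtual object).
Lens 2: 1/d_i2 = 1/(11.2) − 1/(-3.476) = 0.3770, so d_i2 = 2.653 cm; m₂ = −d_i2/d_o2 = +0.7632.
m = m₁·m₂ = (-0.1452)(+0.7632) = -0.111.

m = -0.111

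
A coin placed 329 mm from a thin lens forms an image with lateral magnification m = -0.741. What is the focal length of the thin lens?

f = 140 mm (converging)

m = −d_i/d_o ⇒ d_i = −m·d_o = −(-0.741)·(329) = 243.8 mm.
1/f = 1/d_o + 1/d_i = 1/(329) + 1/(243.8) = 0.007141, so f = 140 mm.
Since f is positive, the thin lens is converging.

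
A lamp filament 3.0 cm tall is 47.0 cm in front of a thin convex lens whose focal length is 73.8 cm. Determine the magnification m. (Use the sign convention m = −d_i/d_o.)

1/d_i = 1/f − 1/d_o = 1/(73.80) − 1/(47.0) = -0.007726, so d_i = -129.4 cm.
m = −d_i/d_o = −(-129.4)/(47.0) = +2.75.
The image is virtual, upright and enlarged, on the same side as the object.

m = +2.75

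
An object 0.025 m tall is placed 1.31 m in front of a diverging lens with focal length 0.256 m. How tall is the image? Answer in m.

0.00409 m

For a diverging lens, f = -0.256 m.
1/d_i = 1/f − 1/d_o = 1/(-0.2560) − 1/(1.31) = -4.670, so d_i = -0.2142 m.
m = −d_i/d_o = +0.1635.
|h_i| = |m|·h_o = 0.1635 × 0.025 = 0.00409 m. The image is virtual, upright and reduced, on the same side as the object.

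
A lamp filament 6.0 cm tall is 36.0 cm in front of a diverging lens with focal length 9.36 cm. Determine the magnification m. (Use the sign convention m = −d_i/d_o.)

For a diverging lens, f = -9.36 cm.
1/d_i = 1/f − 1/d_o = 1/(-9.360) − 1/(36.0) = -0.1346, so d_i = -7.429 cm.
m = −d_i/d_o = −(-7.429)/(36.0) = +0.206.
The image is virtual, upright and reduced, on the same side as the object.

m = +0.206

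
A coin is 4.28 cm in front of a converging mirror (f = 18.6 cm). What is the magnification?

1/d_i = 1/f − 1/d_o = 1/(18.60) − 1/(4.28) = -0.1799, so d_i = -5.559 cm.
m = −d_i/d_o = −(-5.559)/(4.28) = +1.30.
The image is virtual, upright and enlarged, behind the mirror.

m = +1.30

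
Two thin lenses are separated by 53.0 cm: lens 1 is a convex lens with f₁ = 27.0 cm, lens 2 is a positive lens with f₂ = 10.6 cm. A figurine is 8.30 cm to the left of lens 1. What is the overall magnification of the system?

Lens 1: 1/d_i1 = 1/(27.0) − 1/(8.30) = -0.08344, so d_i1 = -11.98 cm; m₁ = −d_i1/d_o1 = +1.443.
d_o2 = 53.0 − (-11.98) = 64.98 cm.
Lens 2: 1/d_i2 = 1/(10.6) − 1/(64.98) = 0.07895, so d_i2 = 12.67 cm; m₂ = −d_i2/d_o2 = -0.1949.
m = m₁·m₂ = (+1.443)(-0.1949) = -0.281.

m = -0.281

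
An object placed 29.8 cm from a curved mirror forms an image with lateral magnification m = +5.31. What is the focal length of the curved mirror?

f = 36.7 cm (concave)

m = −d_i/d_o ⇒ d_i = −m·d_o = −(+5.31)·(29.8) = -158.2 cm.
1/f = 1/d_o + 1/d_i = 1/(29.8) + 1/(-158.2) = 0.02724, so f = 36.7 cm.
Since f is positive, the curved mirror is concave.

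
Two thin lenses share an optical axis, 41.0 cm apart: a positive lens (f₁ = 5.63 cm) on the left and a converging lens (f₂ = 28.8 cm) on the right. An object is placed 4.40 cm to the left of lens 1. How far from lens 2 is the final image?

Lens 1: 1/d_i1 = 1/f₁ − 1/d_o1 = 1/(5.63) − 1/(4.40) = -0.04965, so d_i1 = -20.14 cm.
The intermediate image is 20.14 cm to the left of lens 1 (virtual), which is 41.0 − (-20.14) = 61.14 cm to the left of lens 2, so d_o2 = +61.14 cm.
Lens 2: 1/d_i2 = 1/f₂ − 1/d_o2 = 1/(28.8) − 1/(61.14) = 0.01837, so d_i2 = 54.4 cm.
The final image is real, 54.4 cm to the right of lens 2 (overall magnification ≈ -4.1).

54.4 cm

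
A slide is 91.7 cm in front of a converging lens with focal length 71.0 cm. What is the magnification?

m = -3.43

1/d_i = 1/f − 1/d_o = 1/(71.00) − 1/(91.7) = 0.003179, so d_i = 314.5 cm.
m = −d_i/d_o = −(314.5)/(91.7) = -3.43.
The image is real, inverted and enlarged, on the far side of the lens.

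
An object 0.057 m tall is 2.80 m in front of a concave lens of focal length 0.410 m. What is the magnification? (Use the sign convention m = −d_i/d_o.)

m = +0.128

For a concave lens, f = -0.410 m.
1/d_i = 1/f − 1/d_o = 1/(-0.4100) − 1/(2.80) = -2.796, so d_i = -0.3576 m.
m = −d_i/d_o = −(-0.3576)/(2.80) = +0.128.
The image is virtual, upright and reduced, on the same side as the object.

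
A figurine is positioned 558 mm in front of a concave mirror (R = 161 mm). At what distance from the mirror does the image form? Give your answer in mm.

94.1 mm

f = R/2 = 161/2 = 80.50 mm.
Mirror equation: 1/s_i = 1/f − 1/s_o = 1/(80.50) − 1/(558) = 0.01242 − 0.001792 = 0.01063, so s_i = 94.1 mm.
The image is real, inverted and reduced, in front of the mirror.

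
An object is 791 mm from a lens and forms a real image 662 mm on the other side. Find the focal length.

f = 360 mm (converging)

Real image ⇒ d_i = +662 mm.
1/f = 1/d_o + 1/d_i = 1/(791) + 1/(662) = 0.002775, so f = 360 mm.
Since f is positive, the lens is converging.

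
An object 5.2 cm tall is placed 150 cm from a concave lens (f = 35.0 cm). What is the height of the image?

0.984 cm

For a concave lens, f = -35.0 cm.
1/d_i = 1/f − 1/d_o = 1/(-35.00) − 1/(150) = -0.03524, so d_i = -28.38 cm.
m = −d_i/d_o = +0.1892.
|h_i| = |m|·h_o = 0.1892 × 5.2 = 0.984 cm. The image is virtual, upright and reduced, on the same side as the object.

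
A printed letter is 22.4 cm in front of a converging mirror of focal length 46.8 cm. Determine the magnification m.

m = +1.92

1/d_i = 1/f − 1/d_o = 1/(46.80) − 1/(22.4) = -0.02328, so d_i = -42.96 cm.
m = −d_i/d_o = −(-42.96)/(22.4) = +1.92.
The image is virtual, upright and enlarged, behind the mirror.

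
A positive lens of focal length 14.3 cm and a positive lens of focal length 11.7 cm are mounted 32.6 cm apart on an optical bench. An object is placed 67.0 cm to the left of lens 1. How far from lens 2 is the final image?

Lens 1: 1/d_i1 = 1/f₁ − 1/d_o1 = 1/(14.3) − 1/(67.0) = 0.05500, so d_i1 = 18.18 cm.
The intermediate image is 18.18 cm to the right of lens 1, which is 32.6 − (18.18) = 14.42 cm to the left of lens 2, so d_o2 = +14.42 cm.
Lens 2: 1/d_i2 = 1/f₂ − 1/d_o2 = 1/(11.7) − 1/(14.42) = 0.01612, so d_i2 = 62.0 cm.
The final image is real, 62.0 cm to the right of lens 2 (overall magnification ≈ 1.2).

62.0 cm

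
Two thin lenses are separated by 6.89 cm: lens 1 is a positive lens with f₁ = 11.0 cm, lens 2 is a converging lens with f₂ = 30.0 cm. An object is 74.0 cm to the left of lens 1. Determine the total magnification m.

Lens 1: 1/d_i1 = 1/(11.0) − 1/(74.0) = 0.07740, so d_i1 = 12.92 cm; m₁ = −d_i1/d_o1 = -0.1746.
d_o2 = 6.89 − (12.92) = -6.030 cm (virtual object).
Lens 2: 1/d_i2 = 1/(30.0) − 1/(-6.030) = 0.1992, so d_i2 = 5.021 cm; m₂ = −d_i2/d_o2 = +0.8326.
m = m₁·m₂ = (-0.1746)(+0.8326) = -0.145.

m = -0.145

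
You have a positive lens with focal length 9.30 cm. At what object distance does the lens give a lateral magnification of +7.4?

m = −d_i/d_o ⇒ d_i = −m·d_o.
1/f = 1/d_o + 1/d_i = 1/d_o − 1/(m·d_o) = (1 − 1/m)/d_o, so d_o = f(1 − 1/m) = (9.300)(1 − 1/(+7.4)) = 8.04 cm.

8.04 cm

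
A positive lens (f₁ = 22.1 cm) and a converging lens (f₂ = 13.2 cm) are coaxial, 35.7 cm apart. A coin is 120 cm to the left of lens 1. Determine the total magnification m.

m = -0.649

Lens 1: 1/d_i1 = 1/(22.1) − 1/(120) = 0.03692, so d_i1 = 27.09 cm; m₁ = −d_i1/d_o1 = -0.2258.
d_o2 = 35.7 − (27.09) = 8.610 cm.
Lens 2: 1/d_i2 = 1/(13.2) − 1/(8.610) = -0.04039, so d_i2 = -24.76 cm; m₂ = −d_i2/d_o2 = +2.876.
m = m₁·m₂ = (-0.2258)(+2.876) = -0.649.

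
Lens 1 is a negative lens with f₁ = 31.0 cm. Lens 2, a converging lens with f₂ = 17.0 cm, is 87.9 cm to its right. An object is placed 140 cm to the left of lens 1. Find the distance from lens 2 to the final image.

20.0 cm

Lens 1 is diverging, so f₁ = −31.0 cm.
Lens 1: 1/d_i1 = 1/f₁ − 1/d_o1 = 1/(-31.0) − 1/(140) = -0.03940, so d_i1 = -25.38 cm.
The intermediate image is 25.38 cm to the left of lens 1 (virtual), which is 87.9 − (-25.38) = 113.3 cm to the left of lens 2, so d_o2 = +113.3 cm.
Lens 2: 1/d_i2 = 1/f₂ − 1/d_o2 = 1/(17.0) − 1/(113.3) = 0.05000, so d_i2 = 20.0 cm.
The final image is real, 20.0 cm to the right of lens 2 (overall magnification ≈ -0.032).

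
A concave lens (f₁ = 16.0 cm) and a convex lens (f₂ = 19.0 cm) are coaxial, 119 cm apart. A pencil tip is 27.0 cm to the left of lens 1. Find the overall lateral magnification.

m = -0.0642

f₁ = −16.0 cm (diverging).
Lens 1: 1/d_i1 = 1/(-16.0) − 1/(27.0) = -0.09954, so d_i1 = -10.05 cm; m₁ = −d_i1/d_o1 = +0.3722.
d_o2 = 119 − (-10.05) = 129.1 cm.
Lens 2: 1/d_i2 = 1/(19.0) − 1/(129.1) = 0.04489, so d_i2 = 22.28 cm; m₂ = −d_i2/d_o2 = -0.1726.
m = m₁·m₂ = (+0.3722)(-0.1726) = -0.0642.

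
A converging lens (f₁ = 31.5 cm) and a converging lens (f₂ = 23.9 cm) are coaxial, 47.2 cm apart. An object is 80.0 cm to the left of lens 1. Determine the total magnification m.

m = -0.542

Lens 1: 1/d_i1 = 1/(31.5) − 1/(80.0) = 0.01925, so d_i1 = 51.96 cm; m₁ = −d_i1/d_o1 = -0.6495.
d_o2 = 47.2 − (51.96) = -4.760 cm (virtual object).
Lens 2: 1/d_i2 = 1/(23.9) − 1/(-4.760) = 0.2519, so d_i2 = 3.969 cm; m₂ = −d_i2/d_o2 = +0.8339.
m = m₁·m₂ = (-0.6495)(+0.8339) = -0.542.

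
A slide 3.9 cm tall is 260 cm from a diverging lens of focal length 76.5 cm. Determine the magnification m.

m = +0.227

For a diverging lens, f = -76.5 cm.
1/d_i = 1/f − 1/d_o = 1/(-76.50) − 1/(260) = -0.01692, so d_i = -59.11 cm.
m = −d_i/d_o = −(-59.11)/(260) = +0.227.
The image is virtual, upright and reduced, on the same side as the object.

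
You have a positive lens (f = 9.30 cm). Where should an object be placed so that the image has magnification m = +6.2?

7.80 cm

m = −d_i/d_o ⇒ d_i = −m·d_o.
1/f = 1/d_o + 1/d_i = 1/d_o − 1/(m·d_o) = (1 − 1/m)/d_o, so d_o = f(1 − 1/m) = (9.300)(1 − 1/(+6.2)) = 7.80 cm.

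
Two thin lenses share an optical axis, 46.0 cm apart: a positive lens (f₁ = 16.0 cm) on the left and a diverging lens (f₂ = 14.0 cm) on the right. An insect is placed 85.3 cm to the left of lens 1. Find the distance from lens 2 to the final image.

Lens 1: 1/d_i1 = 1/f₁ − 1/d_o1 = 1/(16.0) − 1/(85.3) = 0.05078, so d_i1 = 19.69 cm.
The intermediate image is 19.69 cm to the right of lens 1, which is 46.0 − (19.69) = 26.31 cm to the left of lens 2, so d_o2 = +26.31 cm.
Lens 2 is diverging, so f₂ = −14.0 cm.
Lens 2: 1/d_i2 = 1/f₂ − 1/d_o2 = 1/(-14.0) − 1/(26.31) = -0.1094, so d_i2 = -9.14 cm.
The final image is virtual, 9.14 cm to the left of lens 2 (overall magnification ≈ -0.080).

9.14 cm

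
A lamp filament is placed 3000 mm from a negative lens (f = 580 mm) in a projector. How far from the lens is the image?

486 mm

For a negative lens, f = -580 mm.
Lens equation: 1/s_i = 1/f − 1/s_o = 1/(-580.0) − 1/(3000) = -0.001724 − 0.0003333 = -0.002057, so s_i = -486 mm.
The image is virtual, upright and reduced, on the same side as the object.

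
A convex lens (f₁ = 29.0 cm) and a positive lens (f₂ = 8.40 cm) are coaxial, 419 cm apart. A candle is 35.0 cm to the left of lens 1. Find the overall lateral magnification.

m = +0.168

Lens 1: 1/d_i1 = 1/(29.0) − 1/(35.0) = 0.005911, so d_i1 = 169.2 cm; m₁ = −d_i1/d_o1 = -4.834.
d_o2 = 419 − (169.2) = 249.8 cm.
Lens 2: 1/d_i2 = 1/(8.40) − 1/(249.8) = 0.1150, so d_i2 = 8.692 cm; m₂ = −d_i2/d_o2 = -0.03480.
m = m₁·m₂ = (-4.834)(-0.03480) = +0.168.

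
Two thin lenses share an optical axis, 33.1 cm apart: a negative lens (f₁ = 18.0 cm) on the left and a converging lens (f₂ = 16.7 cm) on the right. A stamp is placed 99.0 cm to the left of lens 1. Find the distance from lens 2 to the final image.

25.5 cm

Lens 1 is diverging, so f₁ = −18.0 cm.
Lens 1: 1/d_i1 = 1/f₁ − 1/d_o1 = 1/(-18.0) − 1/(99.0) = -0.06566, so d_i1 = -15.23 cm.
The intermediate image is 15.23 cm to the left of lens 1 (virtual), which is 33.1 − (-15.23) = 48.33 cm to the left of lens 2, so d_o2 = +48.33 cm.
Lens 2: 1/d_i2 = 1/f₂ − 1/d_o2 = 1/(16.7) − 1/(48.33) = 0.03919, so d_i2 = 25.5 cm.
The final image is real, 25.5 cm to the right of lens 2 (overall magnification ≈ -0.081).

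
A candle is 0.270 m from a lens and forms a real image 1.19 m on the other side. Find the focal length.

f = 0.220 m (converging)

Real image ⇒ d_i = +1.19 m.
1/f = 1/d_o + 1/d_i = 1/(0.270) + 1/(1.19) = 4.544, so f = 0.220 m.
Since f is positive, the lens is converging.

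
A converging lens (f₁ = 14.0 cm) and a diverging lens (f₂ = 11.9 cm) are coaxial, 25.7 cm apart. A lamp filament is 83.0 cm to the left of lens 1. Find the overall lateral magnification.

m = -0.116

Lens 1: 1/d_i1 = 1/(14.0) − 1/(83.0) = 0.05938, so d_i1 = 16.84 cm; m₁ = −d_i1/d_o1 = -0.2029.
d_o2 = 25.7 − (16.84) = 8.860 cm.
f₂ = −11.9 cm (diverging).
Lens 2: 1/d_i2 = 1/(-11.9) − 1/(8.860) = -0.1969, so d_i2 = -5.079 cm; m₂ = −d_i2/d_o2 = +0.5732.
m = m₁·m₂ = (-0.2029)(+0.5732) = -0.116.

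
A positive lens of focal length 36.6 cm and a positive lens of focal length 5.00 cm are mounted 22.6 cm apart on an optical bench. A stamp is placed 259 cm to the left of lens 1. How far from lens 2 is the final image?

4.00 cm

Lens 1: 1/d_i1 = 1/f₁ − 1/d_o1 = 1/(36.6) − 1/(259) = 0.02346, so d_i1 = 42.62 cm.
The intermediate image is 42.62 cm to the right of lens 1, which lies 20.02 cm to the right of lens 2 — a virtual object — so d_o2 = −20.02 cm.
Lens 2: 1/d_i2 = 1/f₂ − 1/d_o2 = 1/(5.00) − 1/(-20.02) = 0.2500, so d_i2 = 4.00 cm.
The final image is real, 4.00 cm to the right of lens 2 (overall magnification ≈ -0.033).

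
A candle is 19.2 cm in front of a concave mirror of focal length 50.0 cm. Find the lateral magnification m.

1/d_i = 1/f − 1/d_o = 1/(50.00) − 1/(19.2) = -0.03208, so d_i = -31.17 cm.
m = −d_i/d_o = −(-31.17)/(19.2) = +1.62.
The image is virtual, upright and enlarged, behind the mirror.

m = +1.62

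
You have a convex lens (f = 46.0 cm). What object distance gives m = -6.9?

52.7 cm

m = −d_i/d_o ⇒ d_i = −m·d_o.
1/f = 1/d_o + 1/d_i = 1/d_o − 1/(m·d_o) = (1 − 1/m)/d_o, so d_o = f(1 − 1/m) = (46.00)(1 − 1/(-6.9)) = 52.7 cm.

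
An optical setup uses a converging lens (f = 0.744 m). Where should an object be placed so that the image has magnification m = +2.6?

0.458 m

m = −d_i/d_o ⇒ d_i = −m·d_o.
1/f = 1/d_o + 1/d_i = 1/d_o − 1/(m·d_o) = (1 − 1/m)/d_o, so d_o = f(1 − 1/m) = (0.7440)(1 − 1/(+2.6)) = 0.458 m.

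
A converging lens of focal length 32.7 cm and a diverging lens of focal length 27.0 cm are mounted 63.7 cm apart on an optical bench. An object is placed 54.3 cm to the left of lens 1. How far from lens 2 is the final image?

58.8 cm

Lens 1: 1/d_i1 = 1/f₁ − 1/d_o1 = 1/(32.7) − 1/(54.3) = 0.01216, so d_i1 = 82.20 cm.
The intermediate image is 82.20 cm to the right of lens 1, which lies 18.50 cm to the right of lens 2 — a virtual object — so d_o2 = −18.50 cm.
Lens 2 is diverging, so f₂ = −27.0 cm.
Lens 2: 1/d_i2 = 1/f₂ − 1/d_o2 = 1/(-27.0) − 1/(-18.50) = 0.01702, so d_i2 = 58.8 cm.
The final image is real, 58.8 cm to the right of lens 2 (overall magnification ≈ -4.8).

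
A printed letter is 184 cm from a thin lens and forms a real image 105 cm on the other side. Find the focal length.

f = 66.9 cm (converging)

Real image ⇒ d_i = +105 cm.
1/f = 1/d_o + 1/d_i = 1/(184) + 1/(105) = 0.01496, so f = 66.9 cm.
Since f is positive, the thin lens is converging.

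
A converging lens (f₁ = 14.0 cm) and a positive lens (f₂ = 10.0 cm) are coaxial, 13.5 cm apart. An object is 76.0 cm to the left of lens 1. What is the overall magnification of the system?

Lens 1: 1/d_i1 = 1/(14.0) − 1/(76.0) = 0.05827, so d_i1 = 17.16 cm; m₁ = −d_i1/d_o1 = -0.2258.
d_o2 = 13.5 − (17.16) = -3.660 cm (virtual object).
Lens 2: 1/d_i2 = 1/(10.0) − 1/(-3.660) = 0.3732, so d_i2 = 2.679 cm; m₂ = −d_i2/d_o2 = +0.7321.
m = m₁·m₂ = (-0.2258)(+0.7321) = -0.165.

m = -0.165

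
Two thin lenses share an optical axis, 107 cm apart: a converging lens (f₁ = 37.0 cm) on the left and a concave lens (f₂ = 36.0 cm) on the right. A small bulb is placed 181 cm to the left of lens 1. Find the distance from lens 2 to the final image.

22.6 cm

Lens 1: 1/d_i1 = 1/f₁ − 1/d_o1 = 1/(37.0) − 1/(181) = 0.02150, so d_i1 = 46.51 cm.
The intermediate image is 46.51 cm to the right of lens 1, which is 107 − (46.51) = 60.49 cm to the left of lens 2, so d_o2 = +60.49 cm.
Lens 2 is diverging, so f₂ = −36.0 cm.
Lens 2: 1/d_i2 = 1/f₂ − 1/d_o2 = 1/(-36.0) − 1/(60.49) = -0.04431, so d_i2 = -22.6 cm.
The final image is virtual, 22.6 cm to the left of lens 2 (overall magnification ≈ -0.096).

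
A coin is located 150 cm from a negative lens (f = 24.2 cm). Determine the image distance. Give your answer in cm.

20.8 cm

For a negative lens, f = -24.2 cm.
Thin-lens equation: 1/q = 1/f − 1/p = 1/(-24.20) − 1/(150) = -0.04132 − 0.006667 = -0.04799, so q = -20.8 cm.
The image is virtual, upright and reduced, on the same side as the object.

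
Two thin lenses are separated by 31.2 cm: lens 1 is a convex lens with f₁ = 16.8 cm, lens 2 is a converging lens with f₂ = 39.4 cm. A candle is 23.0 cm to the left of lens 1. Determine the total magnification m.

m = -1.51

Lens 1: 1/d_i1 = 1/(16.8) − 1/(23.0) = 0.01605, so d_i1 = 62.32 cm; m₁ = −d_i1/d_o1 = -2.710.
d_o2 = 31.2 − (62.32) = -31.12 cm (virtual object).
Lens 2: 1/d_i2 = 1/(39.4) − 1/(-31.12) = 0.05751, so d_i2 = 17.39 cm; m₂ = −d_i2/d_o2 = +0.5587.
m = m₁·m₂ = (-2.710)(+0.5587) = -1.51.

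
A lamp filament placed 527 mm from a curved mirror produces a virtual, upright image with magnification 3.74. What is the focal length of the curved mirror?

m = −d_i/d_o ⇒ d_i = −m·d_o = −(+3.74)·(527) = -1971 mm.
1/f = 1/d_o + 1/d_i = 1/(527) + 1/(-1971) = 0.001390, so f = 719 mm.
Since f is positive, the curved mirror is concave.

f = 719 mm (concave)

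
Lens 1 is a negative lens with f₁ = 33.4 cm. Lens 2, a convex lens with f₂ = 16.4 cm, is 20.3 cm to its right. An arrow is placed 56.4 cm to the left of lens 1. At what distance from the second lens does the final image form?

Lens 1 is diverging, so f₁ = −33.4 cm.
Lens 1: 1/d_i1 = 1/f₁ − 1/d_o1 = 1/(-33.4) − 1/(56.4) = -0.04767, so d_i1 = -20.98 cm.
The intermediate image is 20.98 cm to the left of lens 1 (virtual), which is 20.3 − (-20.98) = 41.28 cm to the left of lens 2, so d_o2 = +41.28 cm.
Lens 2: 1/d_i2 = 1/f₂ − 1/d_o2 = 1/(16.4) − 1/(41.28) = 0.03675, so d_i2 = 27.2 cm.
The final image is real, 27.2 cm to the right of lens 2 (overall magnification ≈ -0.25).

27.2 cm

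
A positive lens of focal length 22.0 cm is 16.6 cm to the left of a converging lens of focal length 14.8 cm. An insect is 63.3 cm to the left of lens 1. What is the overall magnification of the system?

Lens 1: 1/d_i1 = 1/(22.0) − 1/(63.3) = 0.02966, so d_i1 = 33.72 cm; m₁ = −d_i1/d_o1 = -0.5327.
d_o2 = 16.6 − (33.72) = -17.12 cm (virtual object).
Lens 2: 1/d_i2 = 1/(14.8) − 1/(-17.12) = 0.1260, so d_i2 = 7.938 cm; m₂ = −d_i2/d_o2 = +0.4637.
m = m₁·m₂ = (-0.5327)(+0.4637) = -0.247.

m = -0.247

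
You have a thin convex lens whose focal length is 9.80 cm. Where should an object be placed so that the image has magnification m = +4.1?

m = −d_i/d_o ⇒ d_i = −m·d_o.
1/f = 1/d_o + 1/d_i = 1/d_o − 1/(m·d_o) = (1 − 1/m)/d_o, so d_o = f(1 − 1/m) = (9.800)(1 − 1/(+4.1)) = 7.41 cm.

7.41 cm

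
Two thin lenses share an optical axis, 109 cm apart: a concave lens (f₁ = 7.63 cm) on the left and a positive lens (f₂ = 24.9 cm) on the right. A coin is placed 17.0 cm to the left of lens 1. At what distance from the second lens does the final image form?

Lens 1 is diverging, so f₁ = −7.63 cm.
Lens 1: 1/d_i1 = 1/f₁ − 1/d_o1 = 1/(-7.63) − 1/(17.0) = -0.1899, so d_i1 = -5.266 cm.
The intermediate image is 5.266 cm to the left of lens 1 (virtual), which is 109 − (-5.266) = 114.3 cm to the left of lens 2, so d_o2 = +114.3 cm.
Lens 2: 1/d_i2 = 1/f₂ − 1/d_o2 = 1/(24.9) − 1/(114.3) = 0.03141, so d_i2 = 31.8 cm.
The final image is real, 31.8 cm to the right of lens 2 (overall magnification ≈ -0.086).

31.8 cm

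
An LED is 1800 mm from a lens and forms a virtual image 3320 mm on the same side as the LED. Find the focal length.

f = 3930 mm (converging)

Virtual image ⇒ d_i = −3320 mm.
1/f = 1/d_o + 1/d_i = 1/(1800) + 1/(-3320) = 0.0002544, so f = 3930 mm.
Since f is positive, the lens is converging.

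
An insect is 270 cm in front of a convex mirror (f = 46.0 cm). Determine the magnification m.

For a convex mirror, f = -46.0 cm.
1/d_i = 1/f − 1/d_o = 1/(-46.00) − 1/(270) = -0.02544, so d_i = -39.30 cm.
m = −d_i/d_o = −(-39.30)/(270) = +0.146.
The image is virtual, upright and reduced, behind the mirror.

m = +0.146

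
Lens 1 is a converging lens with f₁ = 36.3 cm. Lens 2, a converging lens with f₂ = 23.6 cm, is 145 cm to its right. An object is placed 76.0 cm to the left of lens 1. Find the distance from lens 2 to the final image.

34.3 cm

Lens 1: 1/d_i1 = 1/f₁ − 1/d_o1 = 1/(36.3) − 1/(76.0) = 0.01439, so d_i1 = 69.49 cm.
The intermediate image is 69.49 cm to the right of lens 1, which is 145 − (69.49) = 75.51 cm to the left of lens 2, so d_o2 = +75.51 cm.
Lens 2: 1/d_i2 = 1/f₂ − 1/d_o2 = 1/(23.6) − 1/(75.51) = 0.02913, so d_i2 = 34.3 cm.
The final image is real, 34.3 cm to the right of lens 2 (overall magnification ≈ 0.42).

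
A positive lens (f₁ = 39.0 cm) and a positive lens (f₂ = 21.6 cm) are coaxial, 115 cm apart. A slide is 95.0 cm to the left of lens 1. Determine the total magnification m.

Lens 1: 1/d_i1 = 1/(39.0) − 1/(95.0) = 0.01511, so d_i1 = 66.16 cm; m₁ = −d_i1/d_o1 = -0.6964.
d_o2 = 115 − (66.16) = 48.84 cm.
Lens 2: 1/d_i2 = 1/(21.6) − 1/(48.84) = 0.02582, so d_i2 = 38.73 cm; m₂ = −d_i2/d_o2 = -0.7930.
m = m₁·m₂ = (-0.6964)(-0.7930) = +0.552.

m = +0.552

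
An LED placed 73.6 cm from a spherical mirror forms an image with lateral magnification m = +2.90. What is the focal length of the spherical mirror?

f = 112 cm (concave)

m = −d_i/d_o ⇒ d_i = −m·d_o = −(+2.90)·(73.6) = -213.4 cm.
1/f = 1/d_o + 1/d_i = 1/(73.6) + 1/(-213.4) = 0.008901, so f = 112 cm.
Since f is positive, the spherical mirror is concave.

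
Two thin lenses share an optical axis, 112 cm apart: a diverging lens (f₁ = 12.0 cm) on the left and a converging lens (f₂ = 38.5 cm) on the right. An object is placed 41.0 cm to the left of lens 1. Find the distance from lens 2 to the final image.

Lens 1 is diverging, so f₁ = −12.0 cm.
Lens 1: 1/d_i1 = 1/f₁ − 1/d_o1 = 1/(-12.0) − 1/(41.0) = -0.1077, so d_i1 = -9.283 cm.
The intermediate image is 9.283 cm to the left of lens 1 (virtual), which is 112 − (-9.283) = 121.3 cm to the left of lens 2, so d_o2 = +121.3 cm.
Lens 2: 1/d_i2 = 1/f₂ − 1/d_o2 = 1/(38.5) − 1/(121.3) = 0.01773, so d_i2 = 56.4 cm.
The final image is real, 56.4 cm to the right of lens 2 (overall magnification ≈ -0.11).

56.4 cm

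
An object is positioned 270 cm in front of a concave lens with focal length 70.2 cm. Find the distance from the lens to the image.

55.7 cm

For a concave lens, f = -70.2 cm.
Lens equation: 1/v = 1/f − 1/u = 1/(-70.20) − 1/(270) = -0.01425 − 0.003704 = -0.01795, so v = -55.7 cm.
The image is virtual, upright and reduced, on the same side as the object.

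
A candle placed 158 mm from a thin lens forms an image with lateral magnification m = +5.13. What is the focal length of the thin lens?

m = −d_i/d_o ⇒ d_i = −m·d_o = −(+5.13)·(158) = -810.5 mm.
1/f = 1/d_o + 1/d_i = 1/(158) + 1/(-810.5) = 0.005095, so f = 196 mm.
Since f is positive, the thin lens is converging.

f = 196 mm (converging)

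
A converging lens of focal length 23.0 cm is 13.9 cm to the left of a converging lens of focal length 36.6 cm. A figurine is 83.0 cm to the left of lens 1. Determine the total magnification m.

m = -0.257

Lens 1: 1/d_i1 = 1/(23.0) − 1/(83.0) = 0.03143, so d_i1 = 31.82 cm; m₁ = −d_i1/d_o1 = -0.3834.
d_o2 = 13.9 − (31.82) = -17.92 cm (virtual object).
Lens 2: 1/d_i2 = 1/(36.6) − 1/(-17.92) = 0.08313, so d_i2 = 12.03 cm; m₂ = −d_i2/d_o2 = +0.6713.
m = m₁·m₂ = (-0.3834)(+0.6713) = -0.257.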